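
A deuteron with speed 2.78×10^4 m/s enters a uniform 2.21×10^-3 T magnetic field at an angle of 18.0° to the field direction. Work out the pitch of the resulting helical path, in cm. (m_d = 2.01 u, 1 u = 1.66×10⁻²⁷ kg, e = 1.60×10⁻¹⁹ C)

pitch ≈ 157 cm

The velocity component along B is v∥ = v cos18.0° = 2.64×10^4 m/s.
The cyclotron period T = 2πm/(qB) = 5.93×10^-5 s is set by m, q, B alone.
Pitch = v∥·T = (2.64×10^4)(5.93×10^-5) = 1.57 m.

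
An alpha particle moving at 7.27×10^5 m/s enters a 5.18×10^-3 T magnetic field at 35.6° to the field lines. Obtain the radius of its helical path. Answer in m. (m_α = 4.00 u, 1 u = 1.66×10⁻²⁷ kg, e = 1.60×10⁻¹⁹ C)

Only the perpendicular component v⊥ = v sin35.6° = 4.23×10^5 m/s is bent by the field.
r = m v⊥ /(qB) = (6.64×10^-27)(4.23×10^5) / [(2×1.60×10^-19)(5.18×10^-3)] = 1.70 m.

r ≈ 1.70 m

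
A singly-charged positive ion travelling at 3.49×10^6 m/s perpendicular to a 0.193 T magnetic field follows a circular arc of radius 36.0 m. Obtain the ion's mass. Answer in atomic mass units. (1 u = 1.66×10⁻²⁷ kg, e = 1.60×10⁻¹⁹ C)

m ≈ 192 u

qvB = mv²/r ⇒ m = qBr/v.
m = (1×1.60×10^-19)(0.193)(36.0) / (3.49×10^6) = 3.19×10^-25 kg = 192 u.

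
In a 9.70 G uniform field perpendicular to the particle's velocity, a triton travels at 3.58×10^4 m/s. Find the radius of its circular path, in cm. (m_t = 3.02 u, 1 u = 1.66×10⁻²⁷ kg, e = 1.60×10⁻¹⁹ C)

r ≈ 116 cm

The magnetic force provides the centripetal force: qvB = mv²/r, so r = mv/(qB).
r = (5.01×10^-27 kg)(3.58×10^4 m/s) / [(1×1.60×10^-19 C)(9.70×10^-4 T)] = 1.16 m.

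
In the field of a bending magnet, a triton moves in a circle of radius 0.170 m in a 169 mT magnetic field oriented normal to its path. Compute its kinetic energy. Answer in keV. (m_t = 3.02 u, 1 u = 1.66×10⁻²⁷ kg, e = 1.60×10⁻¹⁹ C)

v = qBr/m = (1×1.60×10^-19)(0.169)(0.170) / (5.01×10^-27) = 9.17×10^5 m/s.
K = ½mv² = 0.5·(5.01×10^-27)·(9.17×10^5)² = 2.11×10^-15 J = 13.2 keV.

K ≈ 13.2 keV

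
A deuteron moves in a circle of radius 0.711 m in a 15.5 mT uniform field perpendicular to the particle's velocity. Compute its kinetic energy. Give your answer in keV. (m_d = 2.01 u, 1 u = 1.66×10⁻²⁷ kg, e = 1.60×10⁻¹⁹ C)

K ≈ 2.91 keV

v = qBr/m = (1×1.60×10^-19)(0.0155)(0.711) / (3.34×10^-27) = 5.28×10^5 m/s.
K = ½mv² = 0.5·(3.34×10^-27)·(5.28×10^5)² = 4.66×10^-16 J = 2.91 keV.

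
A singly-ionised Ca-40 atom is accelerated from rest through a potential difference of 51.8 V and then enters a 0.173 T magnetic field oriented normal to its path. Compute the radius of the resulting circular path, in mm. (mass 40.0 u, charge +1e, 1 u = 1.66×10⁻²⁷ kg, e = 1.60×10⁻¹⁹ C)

The kinetic energy gained is K = qV = (1×1.60×10^-19)(51.8) = 8.29×10^-18 J.
v = √(2K/m) = 1.58×10^4 m/s.
r = mv/(qB) = (6.64×10^-26)(1.58×10^4) / [(1×1.60×10^-19)(0.173)] = 0.0379 m.

r ≈ 37.9 mm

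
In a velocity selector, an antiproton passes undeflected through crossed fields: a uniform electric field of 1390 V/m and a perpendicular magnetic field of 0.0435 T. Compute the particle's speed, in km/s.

v ≈ 32.0 km/s

For zero net force, qE = qvB, so v = E/B.
v = (1390) / (0.0435) = 3.20×10^4 m/s.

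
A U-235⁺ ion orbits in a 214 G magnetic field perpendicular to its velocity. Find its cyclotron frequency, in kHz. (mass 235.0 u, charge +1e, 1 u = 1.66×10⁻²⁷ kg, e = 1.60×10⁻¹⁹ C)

f ≈ 1.40 kHz

f = qB/(2πm) = (1×1.60×10^-19)(0.0214) / [2π(3.90×10^-25)] = 1400 Hz.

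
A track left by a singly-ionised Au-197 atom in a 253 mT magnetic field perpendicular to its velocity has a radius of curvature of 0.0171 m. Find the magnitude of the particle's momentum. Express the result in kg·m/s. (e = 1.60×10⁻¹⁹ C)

Since qvB = mv²/r, the momentum p = mv = qBr.
p = (1×1.60×10^-19)(0.253)(0.0171) = 6.92×10^-22 kg·m/s.

p ≈ 6.92×10^-22 kg·m/s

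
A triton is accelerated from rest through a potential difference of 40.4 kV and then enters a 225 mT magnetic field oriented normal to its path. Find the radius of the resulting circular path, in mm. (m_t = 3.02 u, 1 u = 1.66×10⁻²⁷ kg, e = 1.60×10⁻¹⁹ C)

The kinetic energy gained is K = qV = (1×1.60×10^-19)(4.04×10^4) = 6.46×10^-15 J.
v = √(2K/m) = 1.61×10^6 m/s.
r = mv/(qB) = (5.01×10^-27)(1.61×10^6) / [(1×1.60×10^-19)(0.225)] = 0.224 m.

r ≈ 224 mm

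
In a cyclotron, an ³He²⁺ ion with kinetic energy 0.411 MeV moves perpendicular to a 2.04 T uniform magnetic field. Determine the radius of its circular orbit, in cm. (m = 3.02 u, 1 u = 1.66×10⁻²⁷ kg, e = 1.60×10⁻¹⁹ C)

Convert the energy: K = 0.411 MeV = 6.58×10^-14 J.
v = √(2K/m) = √(2·6.58×10^-14/5.01×10^-27) = 5.12×10^6 m/s.
r = mv/(qB) = (5.01×10^-27)(5.12×10^6) / [(2×1.60×10^-19)(2.04)] = 0.0393 m.

r ≈ 3.93 cm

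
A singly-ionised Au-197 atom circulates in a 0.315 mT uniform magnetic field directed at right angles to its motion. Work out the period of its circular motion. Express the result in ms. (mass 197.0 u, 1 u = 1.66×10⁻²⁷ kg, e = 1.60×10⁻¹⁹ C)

The cyclotron period is independent of speed: T = 2πm/(qB).
T = 2π(3.27×10^-25) / [(1×1.60×10^-19)(3.15×10^-4)] = 0.0408 s.

T ≈ 40.8 ms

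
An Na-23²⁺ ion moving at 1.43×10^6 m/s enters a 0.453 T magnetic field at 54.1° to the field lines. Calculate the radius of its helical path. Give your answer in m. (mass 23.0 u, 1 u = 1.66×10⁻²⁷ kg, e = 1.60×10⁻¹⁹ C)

r ≈ 0.305 m

Only the perpendicular component v⊥ = v sin54.1° = 1.16×10^6 m/s is bent by the field.
r = m v⊥ /(qB) = (3.82×10^-26)(1.16×10^6) / [(2×1.60×10^-19)(0.453)] = 0.305 m.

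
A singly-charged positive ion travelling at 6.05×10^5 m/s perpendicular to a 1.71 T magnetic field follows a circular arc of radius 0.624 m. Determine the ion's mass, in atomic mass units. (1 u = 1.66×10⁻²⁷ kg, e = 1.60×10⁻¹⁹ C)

qvB = mv²/r ⇒ m = qBr/v.
m = (1×1.60×10^-19)(1.71)(0.624) / (6.05×10^5) = 2.82×10^-25 kg = 170 u.

m ≈ 170 u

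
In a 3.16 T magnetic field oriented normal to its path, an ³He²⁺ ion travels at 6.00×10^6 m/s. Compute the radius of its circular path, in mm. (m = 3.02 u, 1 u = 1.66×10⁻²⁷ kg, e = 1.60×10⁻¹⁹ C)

r ≈ 29.7 mm

The magnetic force provides the centripetal force: qvB = mv²/r, so r = mv/(qB).
r = (5.01×10^-27 kg)(6.00×10^6 m/s) / [(2×1.60×10^-19 C)(3.16 T)] = 0.0297 m.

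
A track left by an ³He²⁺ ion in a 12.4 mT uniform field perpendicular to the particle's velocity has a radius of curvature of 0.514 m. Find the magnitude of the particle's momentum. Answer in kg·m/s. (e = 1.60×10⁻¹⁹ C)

p ≈ 2.04×10^-21 kg·m/s

Since qvB = mv²/r, the momentum p = mv = qBr.
p = (2×1.60×10^-19)(0.0124)(0.514) = 2.04×10^-21 kg·m/s.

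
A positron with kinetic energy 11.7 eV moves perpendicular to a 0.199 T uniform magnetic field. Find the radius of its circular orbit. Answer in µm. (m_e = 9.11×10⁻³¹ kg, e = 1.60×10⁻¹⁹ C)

Convert the energy: K = 11.7 eV = 1.87×10^-18 J.
v = √(2K/m) = √(2·1.87×10^-18/9.11×10^-31) = 2.03×10^6 m/s.
r = mv/(qB) = (9.11×10^-31)(2.03×10^6) / [(1×1.60×10^-19)(0.199)] = 5.80×10^-5 m.

r ≈ 58.0 µm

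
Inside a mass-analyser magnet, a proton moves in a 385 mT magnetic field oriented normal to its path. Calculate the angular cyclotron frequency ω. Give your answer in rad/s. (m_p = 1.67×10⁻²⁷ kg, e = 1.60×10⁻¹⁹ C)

ω ≈ 3.69×10^7 rad/s

ω = qB/m = (1×1.60×10^-19)(0.385) / (1.67×10^-27) = 3.69×10^7 rad/s.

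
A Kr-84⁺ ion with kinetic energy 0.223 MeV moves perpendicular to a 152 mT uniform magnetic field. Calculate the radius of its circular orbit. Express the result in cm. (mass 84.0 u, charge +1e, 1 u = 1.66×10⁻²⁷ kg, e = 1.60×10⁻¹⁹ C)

Convert the energy: K = 0.223 MeV = 3.57×10^-14 J.
v = √(2K/m) = √(2·3.57×10^-14/1.39×10^-25) = 7.15×10^5 m/s.
r = mv/(qB) = (1.39×10^-25)(7.15×10^5) / [(1×1.60×10^-19)(0.152)] = 4.10 m.

r ≈ 410 cm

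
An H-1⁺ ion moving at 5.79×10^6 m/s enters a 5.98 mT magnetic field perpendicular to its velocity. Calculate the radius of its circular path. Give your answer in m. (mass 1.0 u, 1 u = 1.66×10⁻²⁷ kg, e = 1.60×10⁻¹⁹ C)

The magnetic force provides the centripetal force: qvB = mv²/r, so r = mv/(qB).
r = (1.66×10^-27 kg)(5.79×10^6 m/s) / [(1×1.60×10^-19 C)(5.98×10^-3 T)] = 10.0 m.

r ≈ 10.0 m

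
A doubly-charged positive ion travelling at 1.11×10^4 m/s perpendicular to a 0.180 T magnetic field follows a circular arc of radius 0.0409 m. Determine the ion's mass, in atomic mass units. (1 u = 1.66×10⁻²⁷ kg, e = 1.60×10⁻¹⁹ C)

qvB = mv²/r ⇒ m = qBr/v.
m = (2×1.60×10^-19)(0.180)(0.0409) / (1.11×10^4) = 2.12×10^-25 kg = 128 u.

m ≈ 128 u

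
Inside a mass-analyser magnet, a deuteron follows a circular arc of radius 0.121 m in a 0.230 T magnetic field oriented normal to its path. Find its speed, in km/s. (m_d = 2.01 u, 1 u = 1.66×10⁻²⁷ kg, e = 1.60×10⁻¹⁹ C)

v ≈ 1330 km/s

From qvB = mv²/r, v = qBr/m.
v = (1×1.60×10^-19)(0.230)(0.121) / (3.34×10^-27) = 1.33×10^6 m/s.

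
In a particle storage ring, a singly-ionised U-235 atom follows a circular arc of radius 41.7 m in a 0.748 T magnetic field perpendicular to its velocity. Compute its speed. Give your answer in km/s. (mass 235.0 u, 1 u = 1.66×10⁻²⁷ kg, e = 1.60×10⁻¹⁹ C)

From qvB = mv²/r, v = qBr/m.
v = (1×1.60×10^-19)(0.748)(41.7) / (3.90×10^-25) = 1.28×10^7 m/s.

v ≈ 12800 km/s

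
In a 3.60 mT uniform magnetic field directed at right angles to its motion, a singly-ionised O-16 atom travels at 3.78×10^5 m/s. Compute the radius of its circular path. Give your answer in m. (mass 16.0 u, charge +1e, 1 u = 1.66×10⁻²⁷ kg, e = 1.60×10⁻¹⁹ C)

The magnetic force provides the centripetal force: qvB = mv²/r, so r = mv/(qB).
r = (2.66×10^-26 kg)(3.78×10^5 m/s) / [(1×1.60×10^-19 C)(3.60×10^-3 T)] = 17.4 m.

r ≈ 17.4 m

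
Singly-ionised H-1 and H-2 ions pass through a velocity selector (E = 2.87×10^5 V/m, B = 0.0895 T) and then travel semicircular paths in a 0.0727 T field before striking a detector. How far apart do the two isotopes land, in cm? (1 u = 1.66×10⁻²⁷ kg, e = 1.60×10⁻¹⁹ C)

Both emerge at v = E/B₁ = 3.21×10^6 m/s.
r = mv/(qB₂), so r₁ = 0.458 m and r₂ = 0.915 m, giving Δr = 0.458 m.
After a semicircle each ion lands a diameter 2r from the entry slit, so the separation is 2Δr = 0.915 m.

Δd ≈ 91.5 cm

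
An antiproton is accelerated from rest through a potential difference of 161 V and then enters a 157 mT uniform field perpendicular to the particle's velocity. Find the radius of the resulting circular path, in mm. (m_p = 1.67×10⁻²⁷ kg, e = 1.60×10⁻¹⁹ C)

The kinetic energy gained is K = qV = (1×1.60×10^-19)(161) = 2.58×10^-17 J.
v = √(2K/m) = 1.76×10^5 m/s.
r = mv/(qB) = (1.67×10^-27)(1.76×10^5) / [(1×1.60×10^-19)(0.157)] = 0.0117 m.

r ≈ 11.7 mm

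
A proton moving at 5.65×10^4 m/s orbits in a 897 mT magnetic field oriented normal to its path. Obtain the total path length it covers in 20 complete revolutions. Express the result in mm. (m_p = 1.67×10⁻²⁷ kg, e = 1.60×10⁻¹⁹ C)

r = mv/(qB) = 6.57×10^-4 m, so one revolution covers 2πr = 4.13×10^-3 m.
In 20 revolutions: L = 20·2πr = 0.0826 m.

L ≈ 82.6 mm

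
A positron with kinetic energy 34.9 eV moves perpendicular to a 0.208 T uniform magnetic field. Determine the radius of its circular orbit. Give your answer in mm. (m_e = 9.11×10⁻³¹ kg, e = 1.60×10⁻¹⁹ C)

r ≈ 0.0958 mm

Convert the energy: K = 34.9 eV = 5.58×10^-18 J.
v = √(2K/m) = √(2·5.58×10^-18/9.11×10^-31) = 3.50×10^6 m/s.
r = mv/(qB) = (9.11×10^-31)(3.50×10^6) / [(1×1.60×10^-19)(0.208)] = 9.58×10^-5 m.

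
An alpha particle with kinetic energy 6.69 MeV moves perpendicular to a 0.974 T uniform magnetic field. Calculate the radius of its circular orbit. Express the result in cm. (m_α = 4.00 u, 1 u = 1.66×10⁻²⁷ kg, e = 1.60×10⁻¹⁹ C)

r ≈ 38.3 cm

Convert the energy: K = 6.69 MeV = 1.07×10^-12 J.
v = √(2K/m) = √(2·1.07×10^-12/6.64×10^-27) = 1.80×10^7 m/s.
r = mv/(qB) = (6.64×10^-27)(1.80×10^7) / [(2×1.60×10^-19)(0.974)] = 0.383 m.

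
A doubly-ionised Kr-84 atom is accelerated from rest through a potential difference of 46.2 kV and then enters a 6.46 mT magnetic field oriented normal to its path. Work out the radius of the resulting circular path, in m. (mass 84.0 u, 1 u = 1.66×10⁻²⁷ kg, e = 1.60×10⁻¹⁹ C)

The kinetic energy gained is K = qV = (2×1.60×10^-19)(4.62×10^4) = 1.48×10^-14 J.
v = √(2K/m) = 4.60×10^5 m/s.
r = mv/(qB) = (1.39×10^-25)(4.60×10^5) / [(2×1.60×10^-19)(6.46×10^-3)] = 31.1 m.

r ≈ 31.1 m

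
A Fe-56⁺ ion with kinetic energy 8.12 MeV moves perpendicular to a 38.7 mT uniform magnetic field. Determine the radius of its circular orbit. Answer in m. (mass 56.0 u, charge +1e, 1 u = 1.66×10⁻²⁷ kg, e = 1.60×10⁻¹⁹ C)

r ≈ 79.4 m

Convert the energy: K = 8.12 MeV = 1.30×10^-12 J.
v = √(2K/m) = √(2·1.30×10^-12/9.30×10^-26) = 5.29×10^6 m/s.
r = mv/(qB) = (9.30×10^-26)(5.29×10^6) / [(1×1.60×10^-19)(0.0387)] = 79.4 m.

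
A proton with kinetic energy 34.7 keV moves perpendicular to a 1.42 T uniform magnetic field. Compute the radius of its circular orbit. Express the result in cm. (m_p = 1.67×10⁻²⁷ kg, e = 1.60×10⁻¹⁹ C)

r ≈ 1.90 cm

Convert the energy: K = 34.7 keV = 5.55×10^-15 J.
v = √(2K/m) = √(2·5.55×10^-15/1.67×10^-27) = 2.58×10^6 m/s.
r = mv/(qB) = (1.67×10^-27)(2.58×10^6) / [(1×1.60×10^-19)(1.42)] = 0.0190 m.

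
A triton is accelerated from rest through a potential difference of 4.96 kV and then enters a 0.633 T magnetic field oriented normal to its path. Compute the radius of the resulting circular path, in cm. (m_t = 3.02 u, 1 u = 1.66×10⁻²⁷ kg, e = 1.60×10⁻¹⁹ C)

r ≈ 2.79 cm

The kinetic energy gained is K = qV = (1×1.60×10^-19)(4960) = 7.94×10^-16 J.
v = √(2K/m) = 5.63×10^5 m/s.
r = mv/(qB) = (5.01×10^-27)(5.63×10^5) / [(1×1.60×10^-19)(0.633)] = 0.0279 m.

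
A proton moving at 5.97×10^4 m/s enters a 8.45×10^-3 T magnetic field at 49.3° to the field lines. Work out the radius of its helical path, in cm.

Only the perpendicular component v⊥ = v sin49.3° = 4.53×10^4 m/s is bent by the field.
r = m v⊥ /(qB) = (1.67×10^-27)(4.53×10^4) / [(1×1.60×10^-19)(8.45×10^-3)] = 0.0559 m.

r ≈ 5.59 cm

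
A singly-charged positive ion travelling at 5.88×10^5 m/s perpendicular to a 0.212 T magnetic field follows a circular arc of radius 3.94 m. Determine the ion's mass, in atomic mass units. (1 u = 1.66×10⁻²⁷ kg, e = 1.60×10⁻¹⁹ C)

m ≈ 137 u

qvB = mv²/r ⇒ m = qBr/v.
m = (1×1.60×10^-19)(0.212)(3.94) / (5.88×10^5) = 2.27×10^-25 kg = 137 u.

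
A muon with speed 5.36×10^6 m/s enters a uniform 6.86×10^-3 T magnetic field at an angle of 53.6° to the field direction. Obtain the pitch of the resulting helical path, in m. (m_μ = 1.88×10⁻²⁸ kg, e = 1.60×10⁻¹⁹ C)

The velocity component along B is v∥ = v cos53.6° = 3.18×10^6 m/s.
The cyclotron period T = 2πm/(qB) = 1.08×10^-6 s is set by m, q, B alone.
Pitch = v∥·T = (3.18×10^6)(1.08×10^-6) = 3.42 m.

pitch ≈ 3.42 m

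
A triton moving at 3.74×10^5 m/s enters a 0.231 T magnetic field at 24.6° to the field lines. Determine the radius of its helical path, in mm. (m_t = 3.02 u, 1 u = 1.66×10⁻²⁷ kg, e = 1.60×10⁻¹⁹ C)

Only the perpendicular component v⊥ = v sin24.6° = 1.56×10^5 m/s is bent by the field.
r = m v⊥ /(qB) = (5.01×10^-27)(1.56×10^5) / [(1×1.60×10^-19)(0.231)] = 0.0211 m.

r ≈ 21.1 mm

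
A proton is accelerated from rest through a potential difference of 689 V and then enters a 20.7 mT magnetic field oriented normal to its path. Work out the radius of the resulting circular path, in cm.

r ≈ 18.3 cm

The kinetic energy gained is K = qV = (1×1.60×10^-19)(689) = 1.10×10^-16 J.
v = √(2K/m) = 3.63×10^5 m/s.
r = mv/(qB) = (1.67×10^-27)(3.63×10^5) / [(1×1.60×10^-19)(0.0207)] = 0.183 m.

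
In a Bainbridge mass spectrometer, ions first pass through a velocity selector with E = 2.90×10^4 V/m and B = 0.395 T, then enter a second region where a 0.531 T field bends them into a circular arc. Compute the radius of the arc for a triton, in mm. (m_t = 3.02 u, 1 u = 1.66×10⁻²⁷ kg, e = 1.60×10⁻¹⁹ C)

The selector passes v = E/B = 2.90×10^4/0.395 = 7.34×10^4 m/s.
In the deflection region, r = mv/(qB₂) = (5.01×10^-27)(7.34×10^4) / [(1×1.60×10^-19)(0.531)] = 4.33×10^-3 m.

r ≈ 4.33 mm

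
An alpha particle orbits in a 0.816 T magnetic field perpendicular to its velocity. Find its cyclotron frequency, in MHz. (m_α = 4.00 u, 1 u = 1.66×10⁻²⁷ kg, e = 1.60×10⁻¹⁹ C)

f = qB/(2πm) = (2×1.60×10^-19)(0.816) / [2π(6.64×10^-27)] = 6.26×10^6 Hz.

f ≈ 6.26 MHz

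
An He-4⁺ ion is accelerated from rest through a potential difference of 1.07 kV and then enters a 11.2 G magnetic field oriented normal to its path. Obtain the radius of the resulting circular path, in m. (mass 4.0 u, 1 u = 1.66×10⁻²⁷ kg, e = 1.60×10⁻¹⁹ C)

r ≈ 8.41 m

The kinetic energy gained is K = qV = (1×1.60×10^-19)(1070) = 1.71×10^-16 J.
v = √(2K/m) = 2.27×10^5 m/s.
r = mv/(qB) = (6.64×10^-27)(2.27×10^5) / [(1×1.60×10^-19)(1.12×10^-3)] = 8.41 m.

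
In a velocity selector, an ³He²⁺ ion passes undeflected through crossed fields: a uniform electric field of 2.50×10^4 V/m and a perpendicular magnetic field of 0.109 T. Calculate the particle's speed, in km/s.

For zero net force, qE = qvB, so v = E/B.
v = (2.50×10^4) / (0.109) = 2.29×10^5 m/s.

v ≈ 229 km/s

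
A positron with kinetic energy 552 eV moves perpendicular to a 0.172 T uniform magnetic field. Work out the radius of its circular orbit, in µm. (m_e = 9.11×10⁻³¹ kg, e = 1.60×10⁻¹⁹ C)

Convert the energy: K = 552 eV = 8.83×10^-17 J.
v = √(2K/m) = √(2·8.83×10^-17/9.11×10^-31) = 1.39×10^7 m/s.
r = mv/(qB) = (9.11×10^-31)(1.39×10^7) / [(1×1.60×10^-19)(0.172)] = 4.61×10^-4 m.

r ≈ 461 µm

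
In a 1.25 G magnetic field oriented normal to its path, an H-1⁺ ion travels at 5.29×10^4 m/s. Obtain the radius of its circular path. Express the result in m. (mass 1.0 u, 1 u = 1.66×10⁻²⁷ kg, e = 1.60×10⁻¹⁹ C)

r ≈ 4.39 m

The magnetic force provides the centripetal force: qvB = mv²/r, so r = mv/(qB).
r = (1.66×10^-27 kg)(5.29×10^4 m/s) / [(1×1.60×10^-19 C)(1.25×10^-4 T)] = 4.39 m.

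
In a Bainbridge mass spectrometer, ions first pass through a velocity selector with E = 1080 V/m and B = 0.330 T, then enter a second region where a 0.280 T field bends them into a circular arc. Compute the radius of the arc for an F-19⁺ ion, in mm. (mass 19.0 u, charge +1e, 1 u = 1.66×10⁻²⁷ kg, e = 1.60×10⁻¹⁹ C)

r ≈ 2.30 mm

The selector passes v = E/B = 1080/0.330 = 3270 m/s.
In the deflection region, r = mv/(qB₂) = (3.15×10^-26)(3270) / [(1×1.60×10^-19)(0.280)] = 2.30×10^-3 m.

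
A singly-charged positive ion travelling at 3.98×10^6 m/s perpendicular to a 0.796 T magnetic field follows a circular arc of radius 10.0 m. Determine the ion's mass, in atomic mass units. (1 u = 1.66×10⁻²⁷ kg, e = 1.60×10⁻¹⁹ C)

qvB = mv²/r ⇒ m = qBr/v.
m = (1×1.60×10^-19)(0.796)(10.0) / (3.98×10^6) = 3.20×10^-25 kg = 193 u.

m ≈ 193 u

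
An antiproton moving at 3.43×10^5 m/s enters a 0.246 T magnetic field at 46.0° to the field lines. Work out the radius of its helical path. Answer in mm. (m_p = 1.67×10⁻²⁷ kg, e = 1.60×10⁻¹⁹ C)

Only the perpendicular component v⊥ = v sin46.0° = 2.47×10^5 m/s is bent by the field.
r = m v⊥ /(qB) = (1.67×10^-27)(2.47×10^5) / [(1×1.60×10^-19)(0.246)] = 0.0105 m.

r ≈ 10.5 mm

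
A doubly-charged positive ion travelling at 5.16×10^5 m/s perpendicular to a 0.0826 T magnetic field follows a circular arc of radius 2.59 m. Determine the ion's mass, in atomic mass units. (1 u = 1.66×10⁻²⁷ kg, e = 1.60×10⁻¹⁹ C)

m ≈ 79.9 u

qvB = mv²/r ⇒ m = qBr/v.
m = (2×1.60×10^-19)(0.0826)(2.59) / (5.16×10^5) = 1.33×10^-25 kg = 79.9 u.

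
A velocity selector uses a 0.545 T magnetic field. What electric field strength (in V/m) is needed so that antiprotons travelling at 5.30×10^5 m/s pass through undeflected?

E ≈ 2.89×10^5 V/m

qE = qvB ⇒ E = vB = (5.30×10^5)(0.545) = 2.89×10^5 V/m.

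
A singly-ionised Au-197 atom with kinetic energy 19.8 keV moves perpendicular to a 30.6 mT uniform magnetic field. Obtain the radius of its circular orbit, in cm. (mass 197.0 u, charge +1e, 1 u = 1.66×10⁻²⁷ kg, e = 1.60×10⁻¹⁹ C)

r ≈ 930 cm

Convert the energy: K = 19.8 keV = 3.17×10^-15 J.
v = √(2K/m) = √(2·3.17×10^-15/3.27×10^-25) = 1.39×10^5 m/s.
r = mv/(qB) = (3.27×10^-25)(1.39×10^5) / [(1×1.60×10^-19)(0.0306)] = 9.30 m.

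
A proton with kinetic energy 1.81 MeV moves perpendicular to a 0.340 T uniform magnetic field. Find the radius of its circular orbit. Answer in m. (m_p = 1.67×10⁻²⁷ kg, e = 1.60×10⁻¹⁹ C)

r ≈ 0.572 m

Convert the energy: K = 1.81 MeV = 2.90×10^-13 J.
v = √(2K/m) = √(2·2.90×10^-13/1.67×10^-27) = 1.86×10^7 m/s.
r = mv/(qB) = (1.67×10^-27)(1.86×10^7) / [(1×1.60×10^-19)(0.340)] = 0.572 m.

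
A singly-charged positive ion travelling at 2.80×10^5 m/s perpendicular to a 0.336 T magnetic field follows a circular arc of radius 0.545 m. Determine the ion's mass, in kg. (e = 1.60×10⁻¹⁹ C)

m ≈ 1.05×10^-25 kg

qvB = mv²/r ⇒ m = qBr/v.
m = (1×1.60×10^-19)(0.336)(0.545) / (2.80×10^5) = 1.05×10^-25 kg.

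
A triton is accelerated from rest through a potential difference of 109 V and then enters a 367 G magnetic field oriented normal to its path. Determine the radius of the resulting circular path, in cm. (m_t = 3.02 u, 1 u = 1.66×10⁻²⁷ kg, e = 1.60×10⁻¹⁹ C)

r ≈ 7.12 cm

The kinetic energy gained is K = qV = (1×1.60×10^-19)(109) = 1.74×10^-17 J.
v = √(2K/m) = 8.34×10^4 m/s.
r = mv/(qB) = (5.01×10^-27)(8.34×10^4) / [(1×1.60×10^-19)(0.0367)] = 0.0712 m.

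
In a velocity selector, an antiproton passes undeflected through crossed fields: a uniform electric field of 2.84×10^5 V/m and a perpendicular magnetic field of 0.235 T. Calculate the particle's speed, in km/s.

v ≈ 1210 km/s

For zero net force, qE = qvB, so v = E/B.
v = (2.84×10^5) / (0.235) = 1.21×10^6 m/s.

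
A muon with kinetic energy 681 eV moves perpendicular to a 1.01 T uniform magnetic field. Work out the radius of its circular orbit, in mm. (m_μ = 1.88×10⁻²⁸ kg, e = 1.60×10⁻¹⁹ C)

Convert the energy: K = 681 eV = 1.09×10^-16 J.
v = √(2K/m) = √(2·1.09×10^-16/1.88×10^-28) = 1.08×10^6 m/s.
r = mv/(qB) = (1.88×10^-28)(1.08×10^6) / [(1×1.60×10^-19)(1.01)] = 1.25×10^-3 m.

r ≈ 1.25 mm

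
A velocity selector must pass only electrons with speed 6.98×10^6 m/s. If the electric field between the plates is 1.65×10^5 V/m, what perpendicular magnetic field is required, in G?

qE = qvB ⇒ B = E/v = (1.65×10^5) / (6.98×10^6) = 0.0236 T.

B ≈ 236 G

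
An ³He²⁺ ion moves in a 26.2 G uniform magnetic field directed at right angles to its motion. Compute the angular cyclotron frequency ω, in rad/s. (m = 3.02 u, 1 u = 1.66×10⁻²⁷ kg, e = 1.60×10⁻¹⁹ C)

ω = qB/m = (2×1.60×10^-19)(2.62×10^-3) / (5.01×10^-27) = 1.67×10^5 rad/s.

ω ≈ 1.67×10^5 rad/s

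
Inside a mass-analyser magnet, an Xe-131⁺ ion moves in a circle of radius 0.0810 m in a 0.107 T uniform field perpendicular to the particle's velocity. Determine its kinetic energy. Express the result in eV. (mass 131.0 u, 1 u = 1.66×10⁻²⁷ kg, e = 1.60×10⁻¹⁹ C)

K ≈ 27.6 eV

v = qBr/m = (1×1.60×10^-19)(0.107)(0.0810) / (2.17×10^-25) = 6380 m/s.
K = ½mv² = 0.5·(2.17×10^-25)·(6380)² = 4.42×10^-18 J = 27.6 eV.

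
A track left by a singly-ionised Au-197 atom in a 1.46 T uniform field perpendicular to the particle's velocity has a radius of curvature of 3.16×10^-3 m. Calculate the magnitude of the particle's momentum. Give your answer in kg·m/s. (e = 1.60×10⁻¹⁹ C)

p ≈ 7.38×10^-22 kg·m/s

Since qvB = mv²/r, the momentum p = mv = qBr.
p = (1×1.60×10^-19)(1.46)(3.16×10^-3) = 7.38×10^-22 kg·m/s.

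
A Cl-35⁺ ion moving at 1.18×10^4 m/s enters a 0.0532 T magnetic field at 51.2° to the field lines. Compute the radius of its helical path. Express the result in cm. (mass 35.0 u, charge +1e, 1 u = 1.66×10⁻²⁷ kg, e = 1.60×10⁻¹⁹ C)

Only the perpendicular component v⊥ = v sin51.2° = 9200 m/s is bent by the field.
r = m v⊥ /(qB) = (5.81×10^-26)(9200) / [(1×1.60×10^-19)(0.0532)] = 0.0628 m.

r ≈ 6.28 cm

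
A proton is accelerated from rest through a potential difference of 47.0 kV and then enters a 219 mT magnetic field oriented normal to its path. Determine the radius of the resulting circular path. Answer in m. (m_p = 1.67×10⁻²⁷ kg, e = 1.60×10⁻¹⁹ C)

r ≈ 0.143 m

The kinetic energy gained is K = qV = (1×1.60×10^-19)(4.70×10^4) = 7.52×10^-15 J.
v = √(2K/m) = 3.00×10^6 m/s.
r = mv/(qB) = (1.67×10^-27)(3.00×10^6) / [(1×1.60×10^-19)(0.219)] = 0.143 m.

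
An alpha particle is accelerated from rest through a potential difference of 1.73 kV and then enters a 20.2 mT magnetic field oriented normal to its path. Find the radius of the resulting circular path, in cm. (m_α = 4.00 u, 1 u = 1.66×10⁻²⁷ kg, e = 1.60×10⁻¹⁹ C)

r ≈ 41.9 cm

The kinetic energy gained is K = qV = (2×1.60×10^-19)(1730) = 5.54×10^-16 J.
v = √(2K/m) = 4.08×10^5 m/s.
r = mv/(qB) = (6.64×10^-27)(4.08×10^5) / [(2×1.60×10^-19)(0.0202)] = 0.419 m.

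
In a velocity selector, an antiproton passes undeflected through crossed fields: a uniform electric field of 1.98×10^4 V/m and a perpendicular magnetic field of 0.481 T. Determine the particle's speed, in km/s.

For zero net force, qE = qvB, so v = E/B.
v = (1.98×10^4) / (0.481) = 4.12×10^4 m/s.

v ≈ 41.2 km/s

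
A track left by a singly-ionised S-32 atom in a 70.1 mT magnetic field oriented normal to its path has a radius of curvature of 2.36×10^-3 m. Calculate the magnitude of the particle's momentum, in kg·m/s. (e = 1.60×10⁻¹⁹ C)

p ≈ 2.65×10^-23 kg·m/s

Since qvB = mv²/r, the momentum p = mv = qBr.
p = (1×1.60×10^-19)(0.0701)(2.36×10^-3) = 2.65×10^-23 kg·m/s.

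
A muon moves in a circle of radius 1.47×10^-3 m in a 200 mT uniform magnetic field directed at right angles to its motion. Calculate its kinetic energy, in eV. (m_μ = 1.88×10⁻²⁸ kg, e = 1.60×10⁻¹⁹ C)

v = qBr/m = (1×1.60×10^-19)(0.200)(1.47×10^-3) / (1.88×10^-28) = 2.50×10^5 m/s.
K = ½mv² = 0.5·(1.88×10^-28)·(2.50×10^5)² = 5.89×10^-18 J = 36.8 eV.

K ≈ 36.8 eV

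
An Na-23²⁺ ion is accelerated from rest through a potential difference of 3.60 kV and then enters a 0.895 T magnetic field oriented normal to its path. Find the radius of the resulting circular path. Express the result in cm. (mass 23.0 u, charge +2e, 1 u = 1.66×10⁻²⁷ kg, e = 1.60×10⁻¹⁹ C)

r ≈ 3.27 cm

The kinetic energy gained is K = qV = (2×1.60×10^-19)(3600) = 1.15×10^-15 J.
v = √(2K/m) = 2.46×10^5 m/s.
r = mv/(qB) = (3.82×10^-26)(2.46×10^5) / [(2×1.60×10^-19)(0.895)] = 0.0327 m.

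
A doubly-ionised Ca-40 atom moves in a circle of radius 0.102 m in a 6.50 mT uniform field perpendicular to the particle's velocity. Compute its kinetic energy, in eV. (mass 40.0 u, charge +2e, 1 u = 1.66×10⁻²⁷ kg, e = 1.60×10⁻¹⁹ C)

v = qBr/m = (2×1.60×10^-19)(6.50×10^-3)(0.102) / (6.64×10^-26) = 3200 m/s.
K = ½mv² = 0.5·(6.64×10^-26)·(3200)² = 3.39×10^-19 J = 2.12 eV.

K ≈ 2.12 eV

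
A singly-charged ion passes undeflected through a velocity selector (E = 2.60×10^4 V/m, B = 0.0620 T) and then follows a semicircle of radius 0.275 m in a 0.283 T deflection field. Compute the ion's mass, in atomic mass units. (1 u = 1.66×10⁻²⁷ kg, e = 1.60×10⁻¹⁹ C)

v = E/B₁ = 4.19×10^5 m/s.
From r = mv/(qB₂), m = qB₂r/v = (1×1.60×10^-19)(0.283)(0.275) / (4.19×10^5) = 2.97×10^-26 kg.
In atomic mass units: m = 2.97×10^-26 / 1.66×10^-27 = 17.9 u.

m ≈ 17.9 u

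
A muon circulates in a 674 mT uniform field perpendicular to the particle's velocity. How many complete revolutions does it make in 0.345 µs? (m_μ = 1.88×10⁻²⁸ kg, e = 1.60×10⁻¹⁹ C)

N = 31

T = 2πm/(qB) = 2π(1.88×10^-28) / [(1×1.60×10^-19)(0.674)] = 1.0954×10^-8 s.
N = t/T = 3.45×10^-7 / 1.0954×10^-8 ≈ 31.50, so 31 complete revolutions.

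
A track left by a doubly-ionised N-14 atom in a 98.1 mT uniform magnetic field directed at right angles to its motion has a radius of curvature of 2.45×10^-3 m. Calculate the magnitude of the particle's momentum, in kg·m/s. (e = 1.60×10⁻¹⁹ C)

p ≈ 7.69×10^-23 kg·m/s

Since qvB = mv²/r, the momentum p = mv = qBr.
p = (2×1.60×10^-19)(0.0981)(2.45×10^-3) = 7.69×10^-23 kg·m/s.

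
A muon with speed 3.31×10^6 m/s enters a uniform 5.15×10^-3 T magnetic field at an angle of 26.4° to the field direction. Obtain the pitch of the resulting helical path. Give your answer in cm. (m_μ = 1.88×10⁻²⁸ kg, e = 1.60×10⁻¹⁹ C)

pitch ≈ 425 cm

The velocity component along B is v∥ = v cos26.4° = 2.96×10^6 m/s.
The cyclotron period T = 2πm/(qB) = 1.43×10^-6 s is set by m, q, B alone.
Pitch = v∥·T = (2.96×10^6)(1.43×10^-6) = 4.25 m.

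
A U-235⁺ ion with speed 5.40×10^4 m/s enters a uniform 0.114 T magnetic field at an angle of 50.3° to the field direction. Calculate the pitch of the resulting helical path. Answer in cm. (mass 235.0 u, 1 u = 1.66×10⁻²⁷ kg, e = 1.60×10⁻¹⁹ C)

pitch ≈ 464 cm

The velocity component along B is v∥ = v cos50.3° = 3.45×10^4 m/s.
The cyclotron period T = 2πm/(qB) = 1.34×10^-4 s is set by m, q, B alone.
Pitch = v∥·T = (3.45×10^4)(1.34×10^-4) = 4.64 m.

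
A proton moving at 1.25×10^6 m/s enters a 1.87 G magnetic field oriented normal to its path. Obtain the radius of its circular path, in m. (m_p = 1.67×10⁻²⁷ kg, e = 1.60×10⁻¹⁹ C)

The magnetic force provides the centripetal force: qvB = mv²/r, so r = mv/(qB).
r = (1.67×10^-27 kg)(1.25×10^6 m/s) / [(1×1.60×10^-19 C)(1.87×10^-4 T)] = 69.8 m.

r ≈ 69.8 m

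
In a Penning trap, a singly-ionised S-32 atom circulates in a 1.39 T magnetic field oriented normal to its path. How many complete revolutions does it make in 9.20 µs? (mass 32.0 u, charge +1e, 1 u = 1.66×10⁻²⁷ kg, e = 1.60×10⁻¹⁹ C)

T = 2πm/(qB) = 2π(5.312×10^-26) / [(1×1.60×10^-19)(1.39)] = 1.5007×10^-6 s.
N = t/T = 9.20×10^-6 / 1.5007×10^-6 ≈ 6.13, so 6 complete revolutions.

N = 6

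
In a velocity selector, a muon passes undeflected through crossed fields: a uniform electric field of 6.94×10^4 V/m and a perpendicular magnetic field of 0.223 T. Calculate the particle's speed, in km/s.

For zero net force, qE = qvB, so v = E/B.
v = (6.94×10^4) / (0.223) = 3.11×10^5 m/s.

v ≈ 311 km/s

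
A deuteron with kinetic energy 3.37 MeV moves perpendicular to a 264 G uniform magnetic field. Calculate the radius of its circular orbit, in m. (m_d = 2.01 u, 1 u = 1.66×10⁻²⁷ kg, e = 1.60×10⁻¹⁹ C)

r ≈ 14.2 m

Convert the energy: K = 3.37 MeV = 5.39×10^-13 J.
v = √(2K/m) = √(2·5.39×10^-13/3.34×10^-27) = 1.80×10^7 m/s.
r = mv/(qB) = (3.34×10^-27)(1.80×10^7) / [(1×1.60×10^-19)(0.0264)] = 14.2 m.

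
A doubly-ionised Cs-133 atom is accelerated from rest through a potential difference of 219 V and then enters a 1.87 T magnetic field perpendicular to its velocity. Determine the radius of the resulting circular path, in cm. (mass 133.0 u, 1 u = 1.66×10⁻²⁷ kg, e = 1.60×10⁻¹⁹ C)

r ≈ 0.930 cm

The kinetic energy gained is K = qV = (2×1.60×10^-19)(219) = 7.01×10^-17 J.
v = √(2K/m) = 2.52×10^4 m/s.
r = mv/(qB) = (2.21×10^-25)(2.52×10^4) / [(2×1.60×10^-19)(1.87)] = 9.30×10^-3 m.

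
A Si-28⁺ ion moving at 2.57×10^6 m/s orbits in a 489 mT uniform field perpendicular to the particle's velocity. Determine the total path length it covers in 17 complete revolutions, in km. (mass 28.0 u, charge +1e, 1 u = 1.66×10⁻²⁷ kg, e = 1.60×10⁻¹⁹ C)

L ≈ 0.163 km

r = mv/(qB) = 1.53 m, so one revolution covers 2πr = 9.59 m.
In 17 revolutions: L = 17·2πr = 163 m.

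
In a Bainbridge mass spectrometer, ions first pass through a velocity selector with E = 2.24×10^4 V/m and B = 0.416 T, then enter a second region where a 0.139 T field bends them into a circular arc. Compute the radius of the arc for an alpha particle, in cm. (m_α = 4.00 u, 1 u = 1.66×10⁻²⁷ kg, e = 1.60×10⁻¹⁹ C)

r ≈ 0.804 cm

The selector passes v = E/B = 2.24×10^4/0.416 = 5.38×10^4 m/s.
In the deflection region, r = mv/(qB₂) = (6.64×10^-27)(5.38×10^4) / [(2×1.60×10^-19)(0.139)] = 8.04×10^-3 m.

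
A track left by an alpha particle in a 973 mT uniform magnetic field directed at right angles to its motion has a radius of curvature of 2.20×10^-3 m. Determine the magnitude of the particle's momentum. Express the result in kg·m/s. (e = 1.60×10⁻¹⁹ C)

Since qvB = mv²/r, the momentum p = mv = qBr.
p = (2×1.60×10^-19)(0.973)(2.20×10^-3) = 6.85×10^-22 kg·m/s.

p ≈ 6.85×10^-22 kg·m/s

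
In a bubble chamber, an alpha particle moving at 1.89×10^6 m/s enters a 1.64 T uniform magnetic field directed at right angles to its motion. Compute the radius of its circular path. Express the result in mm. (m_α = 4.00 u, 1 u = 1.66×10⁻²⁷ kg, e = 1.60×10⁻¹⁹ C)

r ≈ 23.9 mm

The magnetic force provides the centripetal force: qvB = mv²/r, so r = mv/(qB).
r = (6.64×10^-27 kg)(1.89×10^6 m/s) / [(2×1.60×10^-19 C)(1.64 T)] = 0.0239 m.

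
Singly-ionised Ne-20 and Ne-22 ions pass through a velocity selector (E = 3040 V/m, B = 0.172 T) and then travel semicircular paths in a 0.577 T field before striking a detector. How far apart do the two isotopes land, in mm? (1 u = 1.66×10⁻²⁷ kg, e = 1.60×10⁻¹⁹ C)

Δd ≈ 1.27 mm

Both emerge at v = E/B₁ = 1.77×10^4 m/s.
r = mv/(qB₂), so r₁ = 6.356×10^-3 m and r₂ = 6.992×10^-3 m, giving Δr = 6.36×10^-4 m.
After a semicircle each ion lands a diameter 2r from the entry slit, so the separation is 2Δr = 1.27×10^-3 m.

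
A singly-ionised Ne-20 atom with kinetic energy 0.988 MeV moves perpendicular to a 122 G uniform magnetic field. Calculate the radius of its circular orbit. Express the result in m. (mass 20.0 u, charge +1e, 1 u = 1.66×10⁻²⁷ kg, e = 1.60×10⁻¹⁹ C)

r ≈ 52.5 m

Convert the energy: K = 0.988 MeV = 1.58×10^-13 J.
v = √(2K/m) = √(2·1.58×10^-13/3.32×10^-26) = 3.09×10^6 m/s.
r = mv/(qB) = (3.32×10^-26)(3.09×10^6) / [(1×1.60×10^-19)(0.0122)] = 52.5 m.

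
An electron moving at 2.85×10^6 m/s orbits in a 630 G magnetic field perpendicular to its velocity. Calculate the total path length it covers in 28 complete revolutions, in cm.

L ≈ 4.53 cm

r = mv/(qB) = 2.58×10^-4 m, so one revolution covers 2πr = 1.62×10^-3 m.
In 28 revolutions: L = 28·2πr = 0.0453 m.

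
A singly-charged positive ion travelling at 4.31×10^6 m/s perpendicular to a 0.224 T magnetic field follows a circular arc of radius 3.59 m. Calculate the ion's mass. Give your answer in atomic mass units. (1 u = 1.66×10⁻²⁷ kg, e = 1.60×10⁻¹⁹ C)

m ≈ 18.0 u

qvB = mv²/r ⇒ m = qBr/v.
m = (1×1.60×10^-19)(0.224)(3.59) / (4.31×10^6) = 2.99×10^-26 kg = 18.0 u.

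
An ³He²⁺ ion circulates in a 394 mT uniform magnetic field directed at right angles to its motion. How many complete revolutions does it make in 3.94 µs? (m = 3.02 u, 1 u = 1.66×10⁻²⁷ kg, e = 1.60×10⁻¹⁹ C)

N = 15

T = 2πm/(qB) = 2π(5.0132×10^-27) / [(2×1.60×10^-19)(0.394)] = 2.4983×10^-7 s.
N = t/T = 3.94×10^-6 / 2.4983×10^-7 ≈ 15.77, so 15 complete revolutions.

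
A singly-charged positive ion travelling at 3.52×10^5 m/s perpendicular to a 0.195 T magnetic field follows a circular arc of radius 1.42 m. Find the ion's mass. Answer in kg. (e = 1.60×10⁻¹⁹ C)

m ≈ 1.26×10^-25 kg

qvB = mv²/r ⇒ m = qBr/v.
m = (1×1.60×10^-19)(0.195)(1.42) / (3.52×10^5) = 1.26×10^-25 kg.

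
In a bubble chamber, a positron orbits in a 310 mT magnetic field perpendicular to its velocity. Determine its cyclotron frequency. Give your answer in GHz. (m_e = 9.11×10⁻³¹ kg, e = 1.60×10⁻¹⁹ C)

f ≈ 8.67 GHz

f = qB/(2πm) = (1×1.60×10^-19)(0.310) / [2π(9.11×10^-31)] = 8.67×10^9 Hz.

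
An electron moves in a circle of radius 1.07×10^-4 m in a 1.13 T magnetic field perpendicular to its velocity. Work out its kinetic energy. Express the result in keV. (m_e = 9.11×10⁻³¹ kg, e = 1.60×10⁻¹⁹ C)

K ≈ 1.28 keV

v = qBr/m = (1×1.60×10^-19)(1.13)(1.07×10^-4) / (9.11×10^-31) = 2.12×10^7 m/s.
K = ½mv² = 0.5·(9.11×10^-31)·(2.12×10^7)² = 2.05×10^-16 J = 1.28 keV.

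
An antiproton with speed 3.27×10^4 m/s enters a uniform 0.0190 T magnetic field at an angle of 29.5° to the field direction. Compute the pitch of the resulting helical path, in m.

The velocity component along B is v∥ = v cos29.5° = 2.85×10^4 m/s.
The cyclotron period T = 2πm/(qB) = 3.45×10^-6 s is set by m, q, B alone.
Pitch = v∥·T = (2.85×10^4)(3.45×10^-6) = 0.0982 m.

pitch ≈ 0.0982 m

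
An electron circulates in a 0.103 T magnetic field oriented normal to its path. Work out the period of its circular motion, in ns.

T ≈ 0.347 ns

The cyclotron period is independent of speed: T = 2πm/(qB).
T = 2π(9.11×10^-31) / [(1×1.60×10^-19)(0.103)] = 3.47×10^-10 s.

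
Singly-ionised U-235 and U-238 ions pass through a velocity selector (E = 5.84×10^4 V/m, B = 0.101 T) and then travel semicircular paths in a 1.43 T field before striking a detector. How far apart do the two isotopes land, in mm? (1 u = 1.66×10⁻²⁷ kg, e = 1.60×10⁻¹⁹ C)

Δd ≈ 25.2 mm

Both emerge at v = E/B₁ = 5.78×10^5 m/s.
r = mv/(qB₂), so r₁ = 0.9859 m and r₂ = 0.9984 m, giving Δr = 0.0126 m.
After a semicircle each ion lands a diameter 2r from the entry slit, so the separation is 2Δr = 0.0252 m.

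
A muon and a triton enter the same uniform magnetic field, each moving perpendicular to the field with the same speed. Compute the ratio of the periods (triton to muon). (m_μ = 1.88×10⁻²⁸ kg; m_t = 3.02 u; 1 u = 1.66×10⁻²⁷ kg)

ratio ≈ 26.7

T = 2πm/(qB) is independent of speed, so T₂/T₁ = (m₂/q₂)/(m₁/q₁).
T_{triton}/T_{muon} = (5.01×10^-27/1e) / (1.88×10^-28/1e) = 26.7.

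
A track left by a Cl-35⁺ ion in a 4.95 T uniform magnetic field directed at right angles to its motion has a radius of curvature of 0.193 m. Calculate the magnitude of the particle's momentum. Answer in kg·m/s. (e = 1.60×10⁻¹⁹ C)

p ≈ 1.53×10^-19 kg·m/s

Since qvB = mv²/r, the momentum p = mv = qBr.
p = (1×1.60×10^-19)(4.95)(0.193) = 1.53×10^-19 kg·m/s.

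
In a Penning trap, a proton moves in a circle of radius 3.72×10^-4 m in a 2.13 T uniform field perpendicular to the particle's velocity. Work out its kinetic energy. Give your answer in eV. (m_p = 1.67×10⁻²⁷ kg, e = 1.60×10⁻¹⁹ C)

v = qBr/m = (1×1.60×10^-19)(2.13)(3.72×10^-4) / (1.67×10^-27) = 7.59×10^4 m/s.
K = ½mv² = 0.5·(1.67×10^-27)·(7.59×10^4)² = 4.81×10^-18 J = 30.1 eV.

K ≈ 30.1 eV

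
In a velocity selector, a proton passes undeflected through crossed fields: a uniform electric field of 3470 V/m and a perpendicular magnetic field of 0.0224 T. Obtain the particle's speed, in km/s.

For zero net force, qE = qvB, so v = E/B.
v = (3470) / (0.0224) = 1.55×10^5 m/s.

v ≈ 155 km/s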